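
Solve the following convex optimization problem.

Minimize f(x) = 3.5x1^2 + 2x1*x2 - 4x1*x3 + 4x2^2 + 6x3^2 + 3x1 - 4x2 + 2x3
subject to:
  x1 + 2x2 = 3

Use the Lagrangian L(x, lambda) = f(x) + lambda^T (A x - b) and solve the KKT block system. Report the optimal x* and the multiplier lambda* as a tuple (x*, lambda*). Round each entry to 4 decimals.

Form the Lagrangian:
  L(x, lambda) = (1/2) x^T Q x + c^T x + lambda^T (A x - b)
Stationarity (grad_x L = 0): Q x + c + A^T lambda = 0.
Primal feasibility: A x = b.

This gives the KKT block system:
  [ Q   A^T ] [ x     ]   [-c ]
  [ A    0  ] [ lambda ] = [ b ]

Solving the linear system:
  x*      = (-0.4706, 1.7353, -0.3235)
  lambda* = (-4.4706)
  f(x*)   = 2.2059

x* = (-0.4706, 1.7353, -0.3235), lambda* = (-4.4706)


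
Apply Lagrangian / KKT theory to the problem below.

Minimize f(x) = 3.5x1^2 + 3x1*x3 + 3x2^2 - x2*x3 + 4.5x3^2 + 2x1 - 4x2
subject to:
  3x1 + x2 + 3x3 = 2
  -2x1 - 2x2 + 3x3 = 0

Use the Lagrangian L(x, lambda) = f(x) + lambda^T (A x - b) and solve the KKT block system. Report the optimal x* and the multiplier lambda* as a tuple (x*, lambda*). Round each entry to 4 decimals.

Form the Lagrangian:
  L(x, lambda) = (1/2) x^T Q x + c^T x + lambda^T (A x - b)
Stationarity (grad_x L = 0): Q x + c + A^T lambda = 0.
Primal feasibility: A x = b.

This gives the KKT block system:
  [ Q   A^T ] [ x     ]   [-c ]
  [ A    0  ] [ lambda ] = [ b ]

Solving the linear system:
  x*      = (-0.1217, 0.8696, 0.4986)
  lambda* = (-0.9623, -0.1217)
  f(x*)   = -0.8986

x* = (-0.1217, 0.8696, 0.4986), lambda* = (-0.9623, -0.1217)


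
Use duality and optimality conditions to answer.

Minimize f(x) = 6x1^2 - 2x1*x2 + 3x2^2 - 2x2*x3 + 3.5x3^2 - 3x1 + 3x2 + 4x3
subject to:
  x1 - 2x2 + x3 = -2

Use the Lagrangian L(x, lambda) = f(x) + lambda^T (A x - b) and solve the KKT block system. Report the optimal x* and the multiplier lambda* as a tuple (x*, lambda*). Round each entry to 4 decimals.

Form the Lagrangian:
  L(x, lambda) = (1/2) x^T Q x + c^T x + lambda^T (A x - b)
Stationarity (grad_x L = 0): Q x + c + A^T lambda = 0.
Primal feasibility: A x = b.

This gives the KKT block system:
  [ Q   A^T ] [ x     ]   [-c ]
  [ A    0  ] [ lambda ] = [ b ]

Solving the linear system:
  x*      = (0, 0.5, -1)
  lambda* = (4)
  f(x*)   = 2.75

x* = (0, 0.5, -1), lambda* = (4)


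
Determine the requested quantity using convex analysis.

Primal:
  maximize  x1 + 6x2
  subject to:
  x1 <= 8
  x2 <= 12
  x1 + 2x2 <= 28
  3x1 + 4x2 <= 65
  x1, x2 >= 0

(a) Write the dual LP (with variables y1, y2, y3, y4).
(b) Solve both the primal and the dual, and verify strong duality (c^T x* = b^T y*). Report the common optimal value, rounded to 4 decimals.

The standard primal-dual pair for 'max c^T x s.t. A x <= b, x >= 0' is:
  Dual:  min b^T y  s.t.  A^T y >= c,  y >= 0.

So the dual LP is:
  minimize  8y1 + 12y2 + 28y3 + 65y4
  subject to:
    y1 + y3 + 3y4 >= 1
    y2 + 2y3 + 4y4 >= 6
    y1, y2, y3, y4 >= 0

Solving the primal: x* = (4, 12).
  primal value c^T x* = 76.
Solving the dual: y* = (0, 4, 1, 0).
  dual value b^T y* = 76.
Strong duality: c^T x* = b^T y*. Confirmed.

76


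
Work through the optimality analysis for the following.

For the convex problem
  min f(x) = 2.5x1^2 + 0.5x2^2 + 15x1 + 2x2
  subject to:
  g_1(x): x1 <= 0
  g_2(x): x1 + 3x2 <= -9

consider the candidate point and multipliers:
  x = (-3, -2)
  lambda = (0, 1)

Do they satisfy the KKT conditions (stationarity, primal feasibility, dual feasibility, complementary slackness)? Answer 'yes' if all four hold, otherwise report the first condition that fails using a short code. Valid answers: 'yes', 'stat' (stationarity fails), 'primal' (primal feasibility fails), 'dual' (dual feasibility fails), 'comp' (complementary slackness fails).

Gradient of f: grad f(x) = Q x + c = (0, 0)
Constraint values g_i(x) = a_i^T x - b_i:
  g_1((-3, -2)) = -3
  g_2((-3, -2)) = 0
Stationarity residual: grad f(x) + sum_i lambda_i a_i = (1, 3)
  -> stationarity FAILS
Primal feasibility (all g_i <= 0): OK
Dual feasibility (all lambda_i >= 0): OK
Complementary slackness (lambda_i * g_i(x) = 0 for all i): OK

Verdict: the first failing condition is stationarity -> stat.

stat


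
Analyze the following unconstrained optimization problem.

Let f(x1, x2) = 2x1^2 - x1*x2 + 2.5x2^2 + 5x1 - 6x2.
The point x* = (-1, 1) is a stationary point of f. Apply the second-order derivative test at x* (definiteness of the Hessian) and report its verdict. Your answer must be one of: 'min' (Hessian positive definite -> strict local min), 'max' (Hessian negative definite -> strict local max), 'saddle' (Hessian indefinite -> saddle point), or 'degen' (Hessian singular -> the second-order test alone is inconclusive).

Compute the Hessian H = grad^2 f:
  H = [[4, -1], [-1, 5]]
Verify stationarity: grad f(x*) = H x* + g = (0, 0).
Eigenvalues of H: 3.382, 5.618.
Both eigenvalues > 0, so H is positive definite -> x* is a strict local min.

min


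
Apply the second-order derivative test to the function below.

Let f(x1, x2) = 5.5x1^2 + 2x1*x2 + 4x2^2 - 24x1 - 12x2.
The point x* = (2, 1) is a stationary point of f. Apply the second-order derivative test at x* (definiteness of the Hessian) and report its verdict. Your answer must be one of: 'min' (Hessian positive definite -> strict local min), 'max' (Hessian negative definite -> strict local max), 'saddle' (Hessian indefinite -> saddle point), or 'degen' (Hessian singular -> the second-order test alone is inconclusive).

Compute the Hessian H = grad^2 f:
  H = [[11, 2], [2, 8]]
Verify stationarity: grad f(x*) = H x* + g = (0, 0).
Eigenvalues of H: 7, 12.
Both eigenvalues > 0, so H is positive definite -> x* is a strict local min.

min


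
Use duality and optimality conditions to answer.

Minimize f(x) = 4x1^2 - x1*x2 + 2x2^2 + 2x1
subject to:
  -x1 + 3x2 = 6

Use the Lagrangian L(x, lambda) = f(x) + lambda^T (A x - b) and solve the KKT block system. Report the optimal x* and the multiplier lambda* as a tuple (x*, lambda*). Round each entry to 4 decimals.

Form the Lagrangian:
  L(x, lambda) = (1/2) x^T Q x + c^T x + lambda^T (A x - b)
Stationarity (grad_x L = 0): Q x + c + A^T lambda = 0.
Primal feasibility: A x = b.

This gives the KKT block system:
  [ Q   A^T ] [ x     ]   [-c ]
  [ A    0  ] [ lambda ] = [ b ]

Solving the linear system:
  x*      = (-0.3429, 1.8857)
  lambda* = (-2.6286)
  f(x*)   = 7.5429

x* = (-0.3429, 1.8857), lambda* = (-2.6286)


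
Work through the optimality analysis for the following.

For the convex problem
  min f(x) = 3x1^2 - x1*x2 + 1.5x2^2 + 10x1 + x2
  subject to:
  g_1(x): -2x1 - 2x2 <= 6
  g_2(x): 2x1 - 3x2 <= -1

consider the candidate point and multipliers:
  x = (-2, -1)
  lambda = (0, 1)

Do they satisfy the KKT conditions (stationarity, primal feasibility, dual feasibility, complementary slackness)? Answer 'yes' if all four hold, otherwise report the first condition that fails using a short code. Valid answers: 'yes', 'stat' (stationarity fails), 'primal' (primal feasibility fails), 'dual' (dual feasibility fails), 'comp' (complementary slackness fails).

Gradient of f: grad f(x) = Q x + c = (-1, 0)
Constraint values g_i(x) = a_i^T x - b_i:
  g_1((-2, -1)) = 0
  g_2((-2, -1)) = 0
Stationarity residual: grad f(x) + sum_i lambda_i a_i = (1, -3)
  -> stationarity FAILS
Primal feasibility (all g_i <= 0): OK
Dual feasibility (all lambda_i >= 0): OK
Complementary slackness (lambda_i * g_i(x) = 0 for all i): OK

Verdict: the first failing condition is stationarity -> stat.

stat


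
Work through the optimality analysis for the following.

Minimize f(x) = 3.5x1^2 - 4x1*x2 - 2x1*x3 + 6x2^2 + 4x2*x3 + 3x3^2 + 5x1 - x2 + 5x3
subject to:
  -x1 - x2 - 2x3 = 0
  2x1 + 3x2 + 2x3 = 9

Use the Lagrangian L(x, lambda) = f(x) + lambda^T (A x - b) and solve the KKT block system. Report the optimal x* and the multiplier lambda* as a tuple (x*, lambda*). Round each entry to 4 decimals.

Form the Lagrangian:
  L(x, lambda) = (1/2) x^T Q x + c^T x + lambda^T (A x - b)
Stationarity (grad_x L = 0): Q x + c + A^T lambda = 0.
Primal feasibility: A x = b.

This gives the KKT block system:
  [ Q   A^T ] [ x     ]   [-c ]
  [ A    0  ] [ lambda ] = [ b ]

Solving the linear system:
  x*      = (2.0076, 3.4962, -2.7519)
  lambda* = (-12.1145, -11.3435)
  f(x*)   = 47.437

x* = (2.0076, 3.4962, -2.7519), lambda* = (-12.1145, -11.3435)


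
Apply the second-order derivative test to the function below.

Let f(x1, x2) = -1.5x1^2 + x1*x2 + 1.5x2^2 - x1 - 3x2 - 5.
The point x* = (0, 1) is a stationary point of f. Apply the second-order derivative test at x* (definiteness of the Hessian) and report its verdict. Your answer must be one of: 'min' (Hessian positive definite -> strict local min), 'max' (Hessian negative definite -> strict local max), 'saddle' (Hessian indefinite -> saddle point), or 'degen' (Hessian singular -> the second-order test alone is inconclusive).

Compute the Hessian H = grad^2 f:
  H = [[-3, 1], [1, 3]]
Verify stationarity: grad f(x*) = H x* + g = (0, 0).
Eigenvalues of H: -3.1623, 3.1623.
Eigenvalues have mixed signs, so H is indefinite -> x* is a saddle point.

saddle


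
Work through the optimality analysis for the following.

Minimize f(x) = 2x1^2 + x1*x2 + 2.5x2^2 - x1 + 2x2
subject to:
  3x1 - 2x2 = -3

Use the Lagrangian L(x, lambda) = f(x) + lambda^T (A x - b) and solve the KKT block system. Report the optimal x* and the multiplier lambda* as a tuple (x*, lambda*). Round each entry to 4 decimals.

Form the Lagrangian:
  L(x, lambda) = (1/2) x^T Q x + c^T x + lambda^T (A x - b)
Stationarity (grad_x L = 0): Q x + c + A^T lambda = 0.
Primal feasibility: A x = b.

This gives the KKT block system:
  [ Q   A^T ] [ x     ]   [-c ]
  [ A    0  ] [ lambda ] = [ b ]

Solving the linear system:
  x*      = (-0.8082, 0.2877)
  lambda* = (1.3151)
  f(x*)   = 2.6644

x* = (-0.8082, 0.2877), lambda* = (1.3151)


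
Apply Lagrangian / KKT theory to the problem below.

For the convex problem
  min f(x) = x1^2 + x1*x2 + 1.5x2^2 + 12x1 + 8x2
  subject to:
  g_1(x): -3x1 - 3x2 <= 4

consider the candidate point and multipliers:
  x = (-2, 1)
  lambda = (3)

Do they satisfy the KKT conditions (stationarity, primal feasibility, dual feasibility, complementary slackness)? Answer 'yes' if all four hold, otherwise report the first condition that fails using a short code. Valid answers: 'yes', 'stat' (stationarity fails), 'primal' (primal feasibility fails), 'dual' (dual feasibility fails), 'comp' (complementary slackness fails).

Gradient of f: grad f(x) = Q x + c = (9, 9)
Constraint values g_i(x) = a_i^T x - b_i:
  g_1((-2, 1)) = -1
Stationarity residual: grad f(x) + sum_i lambda_i a_i = (0, 0)
  -> stationarity OK
Primal feasibility (all g_i <= 0): OK
Dual feasibility (all lambda_i >= 0): OK
Complementary slackness (lambda_i * g_i(x) = 0 for all i): FAILS

Verdict: the first failing condition is complementary_slackness -> comp.

comp


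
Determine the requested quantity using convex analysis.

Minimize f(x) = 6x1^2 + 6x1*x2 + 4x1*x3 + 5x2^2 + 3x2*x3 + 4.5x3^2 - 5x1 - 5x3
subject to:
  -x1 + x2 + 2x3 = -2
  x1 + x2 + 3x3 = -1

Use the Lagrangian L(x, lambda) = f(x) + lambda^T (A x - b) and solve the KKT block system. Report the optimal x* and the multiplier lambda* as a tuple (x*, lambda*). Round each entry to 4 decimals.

Form the Lagrangian:
  L(x, lambda) = (1/2) x^T Q x + c^T x + lambda^T (A x - b)
Stationarity (grad_x L = 0): Q x + c + A^T lambda = 0.
Primal feasibility: A x = b.

This gives the KKT block system:
  [ Q   A^T ] [ x     ]   [-c ]
  [ A    0  ] [ lambda ] = [ b ]

Solving the linear system:
  x*      = (0.6879, -0.5603, -0.3759)
  lambda* = (0.4965, 2.1064)
  f(x*)   = 0.7695

x* = (0.6879, -0.5603, -0.3759), lambda* = (0.4965, 2.1064)


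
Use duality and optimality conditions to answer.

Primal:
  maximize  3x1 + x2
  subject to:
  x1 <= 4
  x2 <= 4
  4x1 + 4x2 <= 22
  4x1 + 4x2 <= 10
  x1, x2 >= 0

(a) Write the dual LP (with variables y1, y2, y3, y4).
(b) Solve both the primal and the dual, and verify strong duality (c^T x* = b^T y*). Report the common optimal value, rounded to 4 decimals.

The standard primal-dual pair for 'max c^T x s.t. A x <= b, x >= 0' is:
  Dual:  min b^T y  s.t.  A^T y >= c,  y >= 0.

So the dual LP is:
  minimize  4y1 + 4y2 + 22y3 + 10y4
  subject to:
    y1 + 4y3 + 4y4 >= 3
    y2 + 4y3 + 4y4 >= 1
    y1, y2, y3, y4 >= 0

Solving the primal: x* = (2.5, 0).
  primal value c^T x* = 7.5.
Solving the dual: y* = (0, 0, 0, 0.75).
  dual value b^T y* = 7.5.
Strong duality: c^T x* = b^T y*. Confirmed.

7.5


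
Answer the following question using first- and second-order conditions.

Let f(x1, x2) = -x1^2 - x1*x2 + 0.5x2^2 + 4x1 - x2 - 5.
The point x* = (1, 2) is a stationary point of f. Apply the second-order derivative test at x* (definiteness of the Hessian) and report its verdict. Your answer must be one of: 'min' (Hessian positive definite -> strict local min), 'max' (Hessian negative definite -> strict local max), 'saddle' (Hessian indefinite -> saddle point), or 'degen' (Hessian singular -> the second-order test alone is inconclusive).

Compute the Hessian H = grad^2 f:
  H = [[-2, -1], [-1, 1]]
Verify stationarity: grad f(x*) = H x* + g = (0, 0).
Eigenvalues of H: -2.3028, 1.3028.
Eigenvalues have mixed signs, so H is indefinite -> x* is a saddle point.

saddle


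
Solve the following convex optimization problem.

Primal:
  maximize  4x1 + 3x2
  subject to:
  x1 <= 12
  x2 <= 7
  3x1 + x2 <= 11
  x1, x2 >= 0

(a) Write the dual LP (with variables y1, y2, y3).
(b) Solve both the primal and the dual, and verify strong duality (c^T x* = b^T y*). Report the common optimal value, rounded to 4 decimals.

The standard primal-dual pair for 'max c^T x s.t. A x <= b, x >= 0' is:
  Dual:  min b^T y  s.t.  A^T y >= c,  y >= 0.

So the dual LP is:
  minimize  12y1 + 7y2 + 11y3
  subject to:
    y1 + 3y3 >= 4
    y2 + y3 >= 3
    y1, y2, y3 >= 0

Solving the primal: x* = (1.3333, 7).
  primal value c^T x* = 26.3333.
Solving the dual: y* = (0, 1.6667, 1.3333).
  dual value b^T y* = 26.3333.
Strong duality: c^T x* = b^T y*. Confirmed.

26.3333


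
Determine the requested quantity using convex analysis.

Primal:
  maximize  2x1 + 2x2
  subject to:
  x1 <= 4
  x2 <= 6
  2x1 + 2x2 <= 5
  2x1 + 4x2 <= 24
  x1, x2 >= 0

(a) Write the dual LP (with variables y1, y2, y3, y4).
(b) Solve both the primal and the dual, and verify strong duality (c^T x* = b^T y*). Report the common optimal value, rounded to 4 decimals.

The standard primal-dual pair for 'max c^T x s.t. A x <= b, x >= 0' is:
  Dual:  min b^T y  s.t.  A^T y >= c,  y >= 0.

So the dual LP is:
  minimize  4y1 + 6y2 + 5y3 + 24y4
  subject to:
    y1 + 2y3 + 2y4 >= 2
    y2 + 2y3 + 4y4 >= 2
    y1, y2, y3, y4 >= 0

Solving the primal: x* = (2.5, 0).
  primal value c^T x* = 5.
Solving the dual: y* = (0, 0, 1, 0).
  dual value b^T y* = 5.
Strong duality: c^T x* = b^T y*. Confirmed.

5


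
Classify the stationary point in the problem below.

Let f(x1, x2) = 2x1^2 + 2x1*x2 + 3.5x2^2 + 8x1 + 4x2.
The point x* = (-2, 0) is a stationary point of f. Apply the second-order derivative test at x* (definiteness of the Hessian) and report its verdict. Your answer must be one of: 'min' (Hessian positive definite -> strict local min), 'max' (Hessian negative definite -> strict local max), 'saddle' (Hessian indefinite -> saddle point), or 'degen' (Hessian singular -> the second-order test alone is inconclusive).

Compute the Hessian H = grad^2 f:
  H = [[4, 2], [2, 7]]
Verify stationarity: grad f(x*) = H x* + g = (0, 0).
Eigenvalues of H: 3, 8.
Both eigenvalues > 0, so H is positive definite -> x* is a strict local min.

min


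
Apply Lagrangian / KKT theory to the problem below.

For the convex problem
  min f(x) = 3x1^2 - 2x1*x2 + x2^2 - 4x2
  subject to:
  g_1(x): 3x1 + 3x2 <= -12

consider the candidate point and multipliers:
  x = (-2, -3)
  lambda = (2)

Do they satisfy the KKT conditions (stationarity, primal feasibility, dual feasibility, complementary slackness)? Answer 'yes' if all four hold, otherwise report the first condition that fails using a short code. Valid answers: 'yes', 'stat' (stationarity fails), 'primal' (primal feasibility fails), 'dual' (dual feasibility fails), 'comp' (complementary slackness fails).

Gradient of f: grad f(x) = Q x + c = (-6, -6)
Constraint values g_i(x) = a_i^T x - b_i:
  g_1((-2, -3)) = -3
Stationarity residual: grad f(x) + sum_i lambda_i a_i = (0, 0)
  -> stationarity OK
Primal feasibility (all g_i <= 0): OK
Dual feasibility (all lambda_i >= 0): OK
Complementary slackness (lambda_i * g_i(x) = 0 for all i): FAILS

Verdict: the first failing condition is complementary_slackness -> comp.

comp


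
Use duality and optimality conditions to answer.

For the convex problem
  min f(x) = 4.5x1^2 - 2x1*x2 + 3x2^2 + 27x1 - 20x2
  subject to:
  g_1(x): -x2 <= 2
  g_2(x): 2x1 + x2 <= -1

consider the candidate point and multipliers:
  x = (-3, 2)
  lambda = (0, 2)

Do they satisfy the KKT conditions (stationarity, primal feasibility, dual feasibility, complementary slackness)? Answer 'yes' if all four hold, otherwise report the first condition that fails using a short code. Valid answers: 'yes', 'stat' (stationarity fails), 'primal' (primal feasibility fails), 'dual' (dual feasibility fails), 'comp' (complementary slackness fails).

Gradient of f: grad f(x) = Q x + c = (-4, -2)
Constraint values g_i(x) = a_i^T x - b_i:
  g_1((-3, 2)) = -4
  g_2((-3, 2)) = -3
Stationarity residual: grad f(x) + sum_i lambda_i a_i = (0, 0)
  -> stationarity OK
Primal feasibility (all g_i <= 0): OK
Dual feasibility (all lambda_i >= 0): OK
Complementary slackness (lambda_i * g_i(x) = 0 for all i): FAILS

Verdict: the first failing condition is complementary_slackness -> comp.

comp


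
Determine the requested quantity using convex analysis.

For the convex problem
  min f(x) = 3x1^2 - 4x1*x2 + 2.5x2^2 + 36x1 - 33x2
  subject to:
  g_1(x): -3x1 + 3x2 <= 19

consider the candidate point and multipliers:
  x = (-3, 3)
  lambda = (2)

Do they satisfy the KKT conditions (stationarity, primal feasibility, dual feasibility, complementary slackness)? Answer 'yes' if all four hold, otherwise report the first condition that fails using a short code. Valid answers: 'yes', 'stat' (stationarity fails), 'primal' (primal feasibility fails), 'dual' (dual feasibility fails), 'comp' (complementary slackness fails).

Gradient of f: grad f(x) = Q x + c = (6, -6)
Constraint values g_i(x) = a_i^T x - b_i:
  g_1((-3, 3)) = -1
Stationarity residual: grad f(x) + sum_i lambda_i a_i = (0, 0)
  -> stationarity OK
Primal feasibility (all g_i <= 0): OK
Dual feasibility (all lambda_i >= 0): OK
Complementary slackness (lambda_i * g_i(x) = 0 for all i): FAILS

Verdict: the first failing condition is complementary_slackness -> comp.

comp


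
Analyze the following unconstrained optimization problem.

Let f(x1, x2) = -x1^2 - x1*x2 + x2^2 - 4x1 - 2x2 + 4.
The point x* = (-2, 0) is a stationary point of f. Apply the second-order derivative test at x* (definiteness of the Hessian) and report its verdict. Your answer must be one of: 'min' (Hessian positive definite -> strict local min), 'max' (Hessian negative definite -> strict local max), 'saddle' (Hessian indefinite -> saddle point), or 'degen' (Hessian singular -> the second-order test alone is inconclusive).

Compute the Hessian H = grad^2 f:
  H = [[-2, -1], [-1, 2]]
Verify stationarity: grad f(x*) = H x* + g = (0, 0).
Eigenvalues of H: -2.2361, 2.2361.
Eigenvalues have mixed signs, so H is indefinite -> x* is a saddle point.

saddle


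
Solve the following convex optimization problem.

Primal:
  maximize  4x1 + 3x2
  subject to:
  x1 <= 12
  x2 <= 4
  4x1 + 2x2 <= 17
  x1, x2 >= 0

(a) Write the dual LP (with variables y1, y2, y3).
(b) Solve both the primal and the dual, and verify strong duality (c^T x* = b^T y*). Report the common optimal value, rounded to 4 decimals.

The standard primal-dual pair for 'max c^T x s.t. A x <= b, x >= 0' is:
  Dual:  min b^T y  s.t.  A^T y >= c,  y >= 0.

So the dual LP is:
  minimize  12y1 + 4y2 + 17y3
  subject to:
    y1 + 4y3 >= 4
    y2 + 2y3 >= 3
    y1, y2, y3 >= 0

Solving the primal: x* = (2.25, 4).
  primal value c^T x* = 21.
Solving the dual: y* = (0, 1, 1).
  dual value b^T y* = 21.
Strong duality: c^T x* = b^T y*. Confirmed.

21


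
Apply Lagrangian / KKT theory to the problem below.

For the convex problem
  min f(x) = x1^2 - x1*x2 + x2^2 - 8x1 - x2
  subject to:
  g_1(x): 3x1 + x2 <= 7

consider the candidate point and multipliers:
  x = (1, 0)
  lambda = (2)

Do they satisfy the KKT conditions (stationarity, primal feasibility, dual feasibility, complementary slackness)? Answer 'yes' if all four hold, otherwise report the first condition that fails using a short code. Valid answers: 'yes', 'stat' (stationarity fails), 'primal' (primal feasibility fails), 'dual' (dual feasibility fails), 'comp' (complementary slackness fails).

Gradient of f: grad f(x) = Q x + c = (-6, -2)
Constraint values g_i(x) = a_i^T x - b_i:
  g_1((1, 0)) = -4
Stationarity residual: grad f(x) + sum_i lambda_i a_i = (0, 0)
  -> stationarity OK
Primal feasibility (all g_i <= 0): OK
Dual feasibility (all lambda_i >= 0): OK
Complementary slackness (lambda_i * g_i(x) = 0 for all i): FAILS

Verdict: the first failing condition is complementary_slackness -> comp.

comp


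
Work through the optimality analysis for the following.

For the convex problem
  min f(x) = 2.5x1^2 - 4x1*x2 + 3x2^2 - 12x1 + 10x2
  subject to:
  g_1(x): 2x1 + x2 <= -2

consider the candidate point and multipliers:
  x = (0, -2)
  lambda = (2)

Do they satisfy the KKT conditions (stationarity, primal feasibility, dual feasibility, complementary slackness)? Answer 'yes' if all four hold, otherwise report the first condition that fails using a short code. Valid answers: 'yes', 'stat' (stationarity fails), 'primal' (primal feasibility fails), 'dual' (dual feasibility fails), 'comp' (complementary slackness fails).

Gradient of f: grad f(x) = Q x + c = (-4, -2)
Constraint values g_i(x) = a_i^T x - b_i:
  g_1((0, -2)) = 0
Stationarity residual: grad f(x) + sum_i lambda_i a_i = (0, 0)
  -> stationarity OK
Primal feasibility (all g_i <= 0): OK
Dual feasibility (all lambda_i >= 0): OK
Complementary slackness (lambda_i * g_i(x) = 0 for all i): OK

Verdict: yes, KKT holds.

yes


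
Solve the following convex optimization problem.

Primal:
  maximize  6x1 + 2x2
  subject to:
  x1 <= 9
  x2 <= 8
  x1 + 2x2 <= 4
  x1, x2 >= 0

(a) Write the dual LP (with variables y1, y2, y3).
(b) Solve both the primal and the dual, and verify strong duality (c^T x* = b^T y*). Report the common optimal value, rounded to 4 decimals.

The standard primal-dual pair for 'max c^T x s.t. A x <= b, x >= 0' is:
  Dual:  min b^T y  s.t.  A^T y >= c,  y >= 0.

So the dual LP is:
  minimize  9y1 + 8y2 + 4y3
  subject to:
    y1 + y3 >= 6
    y2 + 2y3 >= 2
    y1, y2, y3 >= 0

Solving the primal: x* = (4, 0).
  primal value c^T x* = 24.
Solving the dual: y* = (0, 0, 6).
  dual value b^T y* = 24.
Strong duality: c^T x* = b^T y*. Confirmed.

24


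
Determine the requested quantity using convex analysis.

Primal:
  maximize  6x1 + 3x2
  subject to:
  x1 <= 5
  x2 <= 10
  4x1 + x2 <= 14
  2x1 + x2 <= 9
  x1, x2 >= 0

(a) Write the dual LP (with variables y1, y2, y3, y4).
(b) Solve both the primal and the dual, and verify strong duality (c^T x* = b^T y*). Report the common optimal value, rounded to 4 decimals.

The standard primal-dual pair for 'max c^T x s.t. A x <= b, x >= 0' is:
  Dual:  min b^T y  s.t.  A^T y >= c,  y >= 0.

So the dual LP is:
  minimize  5y1 + 10y2 + 14y3 + 9y4
  subject to:
    y1 + 4y3 + 2y4 >= 6
    y2 + y3 + y4 >= 3
    y1, y2, y3, y4 >= 0

Solving the primal: x* = (2.5, 4).
  primal value c^T x* = 27.
Solving the dual: y* = (0, 0, 0, 3).
  dual value b^T y* = 27.
Strong duality: c^T x* = b^T y*. Confirmed.

27


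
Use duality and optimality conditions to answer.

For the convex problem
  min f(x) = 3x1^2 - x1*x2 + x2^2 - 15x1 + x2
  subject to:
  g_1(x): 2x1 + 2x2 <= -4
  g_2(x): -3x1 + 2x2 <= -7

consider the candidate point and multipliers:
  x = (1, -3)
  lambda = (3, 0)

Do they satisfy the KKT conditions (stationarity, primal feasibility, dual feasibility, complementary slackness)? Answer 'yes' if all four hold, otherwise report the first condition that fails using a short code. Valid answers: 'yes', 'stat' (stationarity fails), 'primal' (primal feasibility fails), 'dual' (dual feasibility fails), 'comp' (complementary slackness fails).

Gradient of f: grad f(x) = Q x + c = (-6, -6)
Constraint values g_i(x) = a_i^T x - b_i:
  g_1((1, -3)) = 0
  g_2((1, -3)) = -2
Stationarity residual: grad f(x) + sum_i lambda_i a_i = (0, 0)
  -> stationarity OK
Primal feasibility (all g_i <= 0): OK
Dual feasibility (all lambda_i >= 0): OK
Complementary slackness (lambda_i * g_i(x) = 0 for all i): OK

Verdict: yes, KKT holds.

yes


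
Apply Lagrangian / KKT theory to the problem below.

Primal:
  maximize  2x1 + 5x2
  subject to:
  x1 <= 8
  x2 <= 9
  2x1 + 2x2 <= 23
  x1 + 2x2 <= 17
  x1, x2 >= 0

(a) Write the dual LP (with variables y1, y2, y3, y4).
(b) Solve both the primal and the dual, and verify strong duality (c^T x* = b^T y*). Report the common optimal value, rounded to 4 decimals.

The standard primal-dual pair for 'max c^T x s.t. A x <= b, x >= 0' is:
  Dual:  min b^T y  s.t.  A^T y >= c,  y >= 0.

So the dual LP is:
  minimize  8y1 + 9y2 + 23y3 + 17y4
  subject to:
    y1 + 2y3 + y4 >= 2
    y2 + 2y3 + 2y4 >= 5
    y1, y2, y3, y4 >= 0

Solving the primal: x* = (0, 8.5).
  primal value c^T x* = 42.5.
Solving the dual: y* = (0, 0, 0, 2.5).
  dual value b^T y* = 42.5.
Strong duality: c^T x* = b^T y*. Confirmed.

42.5


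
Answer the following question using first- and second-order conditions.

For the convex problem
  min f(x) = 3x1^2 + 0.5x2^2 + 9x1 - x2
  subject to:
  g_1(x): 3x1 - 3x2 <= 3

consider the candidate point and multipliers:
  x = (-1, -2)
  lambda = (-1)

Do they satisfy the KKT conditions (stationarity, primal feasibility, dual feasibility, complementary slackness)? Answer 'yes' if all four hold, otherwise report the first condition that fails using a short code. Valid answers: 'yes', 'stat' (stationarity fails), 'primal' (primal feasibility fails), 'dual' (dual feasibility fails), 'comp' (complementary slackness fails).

Gradient of f: grad f(x) = Q x + c = (3, -3)
Constraint values g_i(x) = a_i^T x - b_i:
  g_1((-1, -2)) = 0
Stationarity residual: grad f(x) + sum_i lambda_i a_i = (0, 0)
  -> stationarity OK
Primal feasibility (all g_i <= 0): OK
Dual feasibility (all lambda_i >= 0): FAILS
Complementary slackness (lambda_i * g_i(x) = 0 for all i): OK

Verdict: the first failing condition is dual_feasibility -> dual.

dual


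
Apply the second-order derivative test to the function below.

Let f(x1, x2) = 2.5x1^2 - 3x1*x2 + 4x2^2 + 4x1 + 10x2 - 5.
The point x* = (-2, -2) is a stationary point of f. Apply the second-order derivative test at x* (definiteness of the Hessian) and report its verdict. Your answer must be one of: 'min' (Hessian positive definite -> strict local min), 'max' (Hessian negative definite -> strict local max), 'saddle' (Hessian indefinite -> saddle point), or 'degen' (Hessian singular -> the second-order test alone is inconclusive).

Compute the Hessian H = grad^2 f:
  H = [[5, -3], [-3, 8]]
Verify stationarity: grad f(x*) = H x* + g = (0, 0).
Eigenvalues of H: 3.1459, 9.8541.
Both eigenvalues > 0, so H is positive definite -> x* is a strict local min.

min


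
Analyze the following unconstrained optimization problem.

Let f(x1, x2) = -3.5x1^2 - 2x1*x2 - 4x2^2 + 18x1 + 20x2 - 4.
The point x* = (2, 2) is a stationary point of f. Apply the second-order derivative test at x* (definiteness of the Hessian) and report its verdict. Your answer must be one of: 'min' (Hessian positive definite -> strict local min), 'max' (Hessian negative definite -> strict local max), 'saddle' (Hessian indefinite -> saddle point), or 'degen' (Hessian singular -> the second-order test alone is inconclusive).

Compute the Hessian H = grad^2 f:
  H = [[-7, -2], [-2, -8]]
Verify stationarity: grad f(x*) = H x* + g = (0, 0).
Eigenvalues of H: -9.5616, -5.4384.
Both eigenvalues < 0, so H is negative definite -> x* is a strict local max.

max


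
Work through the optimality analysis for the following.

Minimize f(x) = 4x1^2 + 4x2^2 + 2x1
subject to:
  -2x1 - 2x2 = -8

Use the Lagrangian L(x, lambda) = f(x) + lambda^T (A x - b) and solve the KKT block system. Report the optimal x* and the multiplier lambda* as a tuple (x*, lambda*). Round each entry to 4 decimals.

Form the Lagrangian:
  L(x, lambda) = (1/2) x^T Q x + c^T x + lambda^T (A x - b)
Stationarity (grad_x L = 0): Q x + c + A^T lambda = 0.
Primal feasibility: A x = b.

This gives the KKT block system:
  [ Q   A^T ] [ x     ]   [-c ]
  [ A    0  ] [ lambda ] = [ b ]

Solving the linear system:
  x*      = (1.875, 2.125)
  lambda* = (8.5)
  f(x*)   = 35.875

x* = (1.875, 2.125), lambda* = (8.5)


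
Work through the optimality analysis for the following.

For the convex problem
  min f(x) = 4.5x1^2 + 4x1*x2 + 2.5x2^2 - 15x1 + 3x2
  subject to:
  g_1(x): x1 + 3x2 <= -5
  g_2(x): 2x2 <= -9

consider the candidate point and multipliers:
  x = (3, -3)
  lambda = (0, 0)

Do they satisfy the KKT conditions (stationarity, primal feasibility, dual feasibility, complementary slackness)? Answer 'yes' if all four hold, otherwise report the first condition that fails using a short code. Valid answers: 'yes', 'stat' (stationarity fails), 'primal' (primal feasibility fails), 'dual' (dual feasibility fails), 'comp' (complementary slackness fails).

Gradient of f: grad f(x) = Q x + c = (0, 0)
Constraint values g_i(x) = a_i^T x - b_i:
  g_1((3, -3)) = -1
  g_2((3, -3)) = 3
Stationarity residual: grad f(x) + sum_i lambda_i a_i = (0, 0)
  -> stationarity OK
Primal feasibility (all g_i <= 0): FAILS
Dual feasibility (all lambda_i >= 0): OK
Complementary slackness (lambda_i * g_i(x) = 0 for all i): OK

Verdict: the first failing condition is primal_feasibility -> primal.

primal


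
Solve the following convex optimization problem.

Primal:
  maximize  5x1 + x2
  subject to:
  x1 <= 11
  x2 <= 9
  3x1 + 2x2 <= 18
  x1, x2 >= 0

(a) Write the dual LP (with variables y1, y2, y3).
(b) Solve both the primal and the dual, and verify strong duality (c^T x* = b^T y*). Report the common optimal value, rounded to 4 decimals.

The standard primal-dual pair for 'max c^T x s.t. A x <= b, x >= 0' is:
  Dual:  min b^T y  s.t.  A^T y >= c,  y >= 0.

So the dual LP is:
  minimize  11y1 + 9y2 + 18y3
  subject to:
    y1 + 3y3 >= 5
    y2 + 2y3 >= 1
    y1, y2, y3 >= 0

Solving the primal: x* = (6, 0).
  primal value c^T x* = 30.
Solving the dual: y* = (0, 0, 1.6667).
  dual value b^T y* = 30.
Strong duality: c^T x* = b^T y*. Confirmed.

30


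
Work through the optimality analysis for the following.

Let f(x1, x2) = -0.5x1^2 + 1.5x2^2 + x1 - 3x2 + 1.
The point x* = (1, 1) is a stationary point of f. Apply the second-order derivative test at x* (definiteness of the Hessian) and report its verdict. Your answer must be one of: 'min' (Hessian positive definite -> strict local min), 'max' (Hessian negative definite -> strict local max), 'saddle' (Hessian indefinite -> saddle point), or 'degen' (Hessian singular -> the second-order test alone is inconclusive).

Compute the Hessian H = grad^2 f:
  H = [[-1, 0], [0, 3]]
Verify stationarity: grad f(x*) = H x* + g = (0, 0).
Eigenvalues of H: -1, 3.
Eigenvalues have mixed signs, so H is indefinite -> x* is a saddle point.

saddle


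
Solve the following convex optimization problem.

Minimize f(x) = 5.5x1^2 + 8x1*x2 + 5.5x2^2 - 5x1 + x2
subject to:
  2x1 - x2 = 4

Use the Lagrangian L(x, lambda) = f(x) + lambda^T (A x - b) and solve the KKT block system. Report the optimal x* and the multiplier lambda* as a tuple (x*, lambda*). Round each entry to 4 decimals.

Form the Lagrangian:
  L(x, lambda) = (1/2) x^T Q x + c^T x + lambda^T (A x - b)
Stationarity (grad_x L = 0): Q x + c + A^T lambda = 0.
Primal feasibility: A x = b.

This gives the KKT block system:
  [ Q   A^T ] [ x     ]   [-c ]
  [ A    0  ] [ lambda ] = [ b ]

Solving the linear system:
  x*      = (1.4138, -1.1724)
  lambda* = (-0.5862)
  f(x*)   = -2.9483

x* = (1.4138, -1.1724), lambda* = (-0.5862)


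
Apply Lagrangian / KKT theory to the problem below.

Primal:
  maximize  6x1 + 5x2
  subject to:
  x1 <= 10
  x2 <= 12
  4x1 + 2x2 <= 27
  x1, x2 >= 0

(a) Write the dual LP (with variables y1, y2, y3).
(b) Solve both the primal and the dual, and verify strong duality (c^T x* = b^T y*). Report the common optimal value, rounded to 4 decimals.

The standard primal-dual pair for 'max c^T x s.t. A x <= b, x >= 0' is:
  Dual:  min b^T y  s.t.  A^T y >= c,  y >= 0.

So the dual LP is:
  minimize  10y1 + 12y2 + 27y3
  subject to:
    y1 + 4y3 >= 6
    y2 + 2y3 >= 5
    y1, y2, y3 >= 0

Solving the primal: x* = (0.75, 12).
  primal value c^T x* = 64.5.
Solving the dual: y* = (0, 2, 1.5).
  dual value b^T y* = 64.5.
Strong duality: c^T x* = b^T y*. Confirmed.

64.5


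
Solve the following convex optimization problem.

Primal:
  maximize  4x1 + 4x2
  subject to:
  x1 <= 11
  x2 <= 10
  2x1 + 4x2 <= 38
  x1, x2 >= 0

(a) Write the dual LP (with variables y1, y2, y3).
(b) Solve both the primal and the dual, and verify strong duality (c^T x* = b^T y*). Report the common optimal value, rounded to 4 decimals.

The standard primal-dual pair for 'max c^T x s.t. A x <= b, x >= 0' is:
  Dual:  min b^T y  s.t.  A^T y >= c,  y >= 0.

So the dual LP is:
  minimize  11y1 + 10y2 + 38y3
  subject to:
    y1 + 2y3 >= 4
    y2 + 4y3 >= 4
    y1, y2, y3 >= 0

Solving the primal: x* = (11, 4).
  primal value c^T x* = 60.
Solving the dual: y* = (2, 0, 1).
  dual value b^T y* = 60.
Strong duality: c^T x* = b^T y*. Confirmed.

60


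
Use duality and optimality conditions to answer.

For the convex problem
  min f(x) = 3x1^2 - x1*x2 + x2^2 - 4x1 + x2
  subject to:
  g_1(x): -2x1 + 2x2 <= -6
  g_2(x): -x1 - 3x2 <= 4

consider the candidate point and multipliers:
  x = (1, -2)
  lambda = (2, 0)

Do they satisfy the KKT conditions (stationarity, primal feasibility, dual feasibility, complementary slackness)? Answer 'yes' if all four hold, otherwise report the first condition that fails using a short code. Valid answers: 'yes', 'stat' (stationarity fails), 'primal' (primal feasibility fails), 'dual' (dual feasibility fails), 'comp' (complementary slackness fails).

Gradient of f: grad f(x) = Q x + c = (4, -4)
Constraint values g_i(x) = a_i^T x - b_i:
  g_1((1, -2)) = 0
  g_2((1, -2)) = 1
Stationarity residual: grad f(x) + sum_i lambda_i a_i = (0, 0)
  -> stationarity OK
Primal feasibility (all g_i <= 0): FAILS
Dual feasibility (all lambda_i >= 0): OK
Complementary slackness (lambda_i * g_i(x) = 0 for all i): OK

Verdict: the first failing condition is primal_feasibility -> primal.

primal


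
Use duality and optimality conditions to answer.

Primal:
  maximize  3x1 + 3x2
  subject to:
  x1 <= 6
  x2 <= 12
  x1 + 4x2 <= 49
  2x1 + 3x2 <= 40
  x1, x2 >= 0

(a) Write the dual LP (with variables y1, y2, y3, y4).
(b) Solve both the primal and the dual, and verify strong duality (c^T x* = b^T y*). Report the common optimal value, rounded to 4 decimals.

The standard primal-dual pair for 'max c^T x s.t. A x <= b, x >= 0' is:
  Dual:  min b^T y  s.t.  A^T y >= c,  y >= 0.

So the dual LP is:
  minimize  6y1 + 12y2 + 49y3 + 40y4
  subject to:
    y1 + y3 + 2y4 >= 3
    y2 + 4y3 + 3y4 >= 3
    y1, y2, y3, y4 >= 0

Solving the primal: x* = (6, 9.3333).
  primal value c^T x* = 46.
Solving the dual: y* = (1, 0, 0, 1).
  dual value b^T y* = 46.
Strong duality: c^T x* = b^T y*. Confirmed.

46


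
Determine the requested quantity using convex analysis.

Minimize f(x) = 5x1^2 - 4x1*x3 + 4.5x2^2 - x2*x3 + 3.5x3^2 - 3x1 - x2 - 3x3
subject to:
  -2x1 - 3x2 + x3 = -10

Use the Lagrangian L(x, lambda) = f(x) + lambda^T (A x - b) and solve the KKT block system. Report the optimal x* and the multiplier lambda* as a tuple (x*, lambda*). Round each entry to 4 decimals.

Form the Lagrangian:
  L(x, lambda) = (1/2) x^T Q x + c^T x + lambda^T (A x - b)
Stationarity (grad_x L = 0): Q x + c + A^T lambda = 0.
Primal feasibility: A x = b.

This gives the KKT block system:
  [ Q   A^T ] [ x     ]   [-c ]
  [ A    0  ] [ lambda ] = [ b ]

Solving the linear system:
  x*      = (1.9671, 2.3473, 0.976)
  lambda* = (6.3832)
  f(x*)   = 26.3278

x* = (1.9671, 2.3473, 0.976), lambda* = (6.3832)


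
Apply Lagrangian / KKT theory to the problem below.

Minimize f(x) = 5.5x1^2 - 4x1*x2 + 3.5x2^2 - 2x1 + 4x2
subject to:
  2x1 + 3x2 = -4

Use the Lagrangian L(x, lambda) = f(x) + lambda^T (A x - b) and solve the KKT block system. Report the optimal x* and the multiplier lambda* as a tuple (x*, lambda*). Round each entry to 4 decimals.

Form the Lagrangian:
  L(x, lambda) = (1/2) x^T Q x + c^T x + lambda^T (A x - b)
Stationarity (grad_x L = 0): Q x + c + A^T lambda = 0.
Primal feasibility: A x = b.

This gives the KKT block system:
  [ Q   A^T ] [ x     ]   [-c ]
  [ A    0  ] [ lambda ] = [ b ]

Solving the linear system:
  x*      = (-0.3543, -1.0971)
  lambda* = (0.7543)
  f(x*)   = -0.3314

x* = (-0.3543, -1.0971), lambda* = (0.7543)


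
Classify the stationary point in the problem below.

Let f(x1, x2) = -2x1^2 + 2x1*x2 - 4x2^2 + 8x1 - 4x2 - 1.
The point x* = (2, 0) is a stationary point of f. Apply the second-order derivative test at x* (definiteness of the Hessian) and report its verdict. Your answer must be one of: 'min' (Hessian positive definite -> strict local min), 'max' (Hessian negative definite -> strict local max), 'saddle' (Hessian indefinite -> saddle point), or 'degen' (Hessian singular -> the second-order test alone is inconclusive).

Compute the Hessian H = grad^2 f:
  H = [[-4, 2], [2, -8]]
Verify stationarity: grad f(x*) = H x* + g = (0, 0).
Eigenvalues of H: -8.8284, -3.1716.
Both eigenvalues < 0, so H is negative definite -> x* is a strict local max.

max


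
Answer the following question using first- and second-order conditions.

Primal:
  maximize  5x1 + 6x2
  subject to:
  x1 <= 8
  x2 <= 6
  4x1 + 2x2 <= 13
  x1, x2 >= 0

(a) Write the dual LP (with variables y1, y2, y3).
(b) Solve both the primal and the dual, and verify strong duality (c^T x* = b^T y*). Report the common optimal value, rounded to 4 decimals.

The standard primal-dual pair for 'max c^T x s.t. A x <= b, x >= 0' is:
  Dual:  min b^T y  s.t.  A^T y >= c,  y >= 0.

So the dual LP is:
  minimize  8y1 + 6y2 + 13y3
  subject to:
    y1 + 4y3 >= 5
    y2 + 2y3 >= 6
    y1, y2, y3 >= 0

Solving the primal: x* = (0.25, 6).
  primal value c^T x* = 37.25.
Solving the dual: y* = (0, 3.5, 1.25).
  dual value b^T y* = 37.25.
Strong duality: c^T x* = b^T y*. Confirmed.

37.25


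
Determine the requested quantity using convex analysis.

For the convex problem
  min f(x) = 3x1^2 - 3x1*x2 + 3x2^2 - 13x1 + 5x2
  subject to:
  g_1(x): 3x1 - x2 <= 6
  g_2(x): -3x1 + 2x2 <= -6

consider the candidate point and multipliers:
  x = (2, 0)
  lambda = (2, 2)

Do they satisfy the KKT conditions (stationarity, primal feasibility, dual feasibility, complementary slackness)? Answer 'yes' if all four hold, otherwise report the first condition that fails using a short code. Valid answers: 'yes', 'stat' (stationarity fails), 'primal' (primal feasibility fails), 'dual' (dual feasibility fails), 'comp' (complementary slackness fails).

Gradient of f: grad f(x) = Q x + c = (-1, -1)
Constraint values g_i(x) = a_i^T x - b_i:
  g_1((2, 0)) = 0
  g_2((2, 0)) = 0
Stationarity residual: grad f(x) + sum_i lambda_i a_i = (-1, 1)
  -> stationarity FAILS
Primal feasibility (all g_i <= 0): OK
Dual feasibility (all lambda_i >= 0): OK
Complementary slackness (lambda_i * g_i(x) = 0 for all i): OK

Verdict: the first failing condition is stationarity -> stat.

stat


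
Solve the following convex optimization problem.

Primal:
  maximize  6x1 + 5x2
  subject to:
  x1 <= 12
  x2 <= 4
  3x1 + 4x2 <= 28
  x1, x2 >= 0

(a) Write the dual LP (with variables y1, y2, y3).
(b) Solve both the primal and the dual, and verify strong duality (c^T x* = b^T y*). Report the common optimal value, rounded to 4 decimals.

The standard primal-dual pair for 'max c^T x s.t. A x <= b, x >= 0' is:
  Dual:  min b^T y  s.t.  A^T y >= c,  y >= 0.

So the dual LP is:
  minimize  12y1 + 4y2 + 28y3
  subject to:
    y1 + 3y3 >= 6
    y2 + 4y3 >= 5
    y1, y2, y3 >= 0

Solving the primal: x* = (9.3333, 0).
  primal value c^T x* = 56.
Solving the dual: y* = (0, 0, 2).
  dual value b^T y* = 56.
Strong duality: c^T x* = b^T y*. Confirmed.

56
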